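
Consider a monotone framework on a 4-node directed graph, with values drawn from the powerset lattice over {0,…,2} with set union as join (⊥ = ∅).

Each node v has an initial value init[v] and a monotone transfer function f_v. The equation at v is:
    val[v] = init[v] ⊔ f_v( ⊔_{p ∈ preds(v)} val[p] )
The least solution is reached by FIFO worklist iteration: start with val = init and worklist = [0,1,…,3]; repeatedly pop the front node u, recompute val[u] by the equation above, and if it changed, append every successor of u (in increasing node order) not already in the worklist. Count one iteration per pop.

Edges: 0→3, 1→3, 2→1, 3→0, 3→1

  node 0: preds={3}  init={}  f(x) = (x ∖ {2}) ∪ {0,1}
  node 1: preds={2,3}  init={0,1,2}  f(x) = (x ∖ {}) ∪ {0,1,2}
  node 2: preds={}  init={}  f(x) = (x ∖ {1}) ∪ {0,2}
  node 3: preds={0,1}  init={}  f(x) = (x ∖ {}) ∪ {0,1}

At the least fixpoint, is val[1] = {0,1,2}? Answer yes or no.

yes

Trace (6 dequeues):
  [1] u=0 | in {} | out {0,1} | prev {} | push {}
  [2] u=1 | in {} | out {0,1,2} | ==
  [3] u=2 | in {} | out {0,2} | prev {} | push {1}
  [4] u=3 | in {0,1,2} | out {0,1,2} | prev {} | push {0}
  [5] u=1 | in {0,1,2} | out {0,1,2} | ==
  [6] u=0 | in {0,1,2} | out {0,1} | ==

Converged values:
  [0] {0,1}
  [1] {0,1,2}
  [2] {0,2}
  [3] {0,1,2}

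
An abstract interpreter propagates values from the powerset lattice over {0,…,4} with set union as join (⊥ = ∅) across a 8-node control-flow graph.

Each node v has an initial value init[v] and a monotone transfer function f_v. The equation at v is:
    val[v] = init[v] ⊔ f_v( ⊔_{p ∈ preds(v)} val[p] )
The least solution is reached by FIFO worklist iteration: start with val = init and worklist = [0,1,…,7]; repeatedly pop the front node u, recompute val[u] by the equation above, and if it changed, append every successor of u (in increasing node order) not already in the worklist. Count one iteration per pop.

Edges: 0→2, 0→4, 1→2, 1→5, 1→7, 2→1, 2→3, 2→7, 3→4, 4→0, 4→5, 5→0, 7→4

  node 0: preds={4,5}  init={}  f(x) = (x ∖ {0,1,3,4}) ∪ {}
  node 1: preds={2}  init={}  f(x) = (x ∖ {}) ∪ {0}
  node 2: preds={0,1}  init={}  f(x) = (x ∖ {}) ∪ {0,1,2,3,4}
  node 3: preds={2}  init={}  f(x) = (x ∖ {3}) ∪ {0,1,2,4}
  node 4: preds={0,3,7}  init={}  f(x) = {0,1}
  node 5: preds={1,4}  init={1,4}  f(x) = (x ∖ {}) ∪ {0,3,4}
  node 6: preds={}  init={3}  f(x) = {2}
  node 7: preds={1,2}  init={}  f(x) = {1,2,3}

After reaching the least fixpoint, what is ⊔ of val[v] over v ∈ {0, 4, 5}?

{0,1,2,3,4}

Worklist (17 pops):
  #1 pop 0: in={1,4} → {} (no change)
  #2 pop 1: in={} → {0} (was {}); enqueue []
  #3 pop 2: in={0} → {0,1,2,3,4} (was {}); enqueue [1]
  #4 pop 3: in={0,1,2,3,4} → {0,1,2,4} (was {}); enqueue []
  #5 pop 4: in={0,1,2,4} → {0,1} (was {}); enqueue [0]
  #6 pop 5: in={0,1} → {0,1,3,4} (was {1,4}); enqueue []
  #7 pop 6: in={} → {2,3} (was {3}); enqueue []
  #8 pop 7: in={0,1,2,3,4} → {1,2,3} (was {}); enqueue [4]
  #9 pop 1: in={0,1,2,3,4} → {0,1,2,3,4} (was {0}); enqueue [2,5,7]
  #10 pop 0: in={0,1,3,4} → {} (no change)
  #11 pop 4: in={0,1,2,3,4} → {0,1} (no change)
  #12 pop 2: in={0,1,2,3,4} → {0,1,2,3,4} (no change)
  #13 pop 5: in={0,1,2,3,4} → {0,1,2,3,4} (was {0,1,3,4}); enqueue [0]
  #14 pop 7: in={0,1,2,3,4} → {1,2,3} (no change)
  #15 pop 0: in={0,1,2,3,4} → {2} (was {}); enqueue [2,4]
  #16 pop 2: in={0,1,2,3,4} → {0,1,2,3,4} (no change)
  #17 pop 4: in={0,1,2,3,4} → {0,1} (no change)

Fixpoint:
  val[0] = {2}
  val[1] = {0,1,2,3,4}
  val[2] = {0,1,2,3,4}
  val[3] = {0,1,2,4}
  val[4] = {0,1}
  val[5] = {0,1,2,3,4}
  val[6] = {2,3}
  val[7] = {1,2,3}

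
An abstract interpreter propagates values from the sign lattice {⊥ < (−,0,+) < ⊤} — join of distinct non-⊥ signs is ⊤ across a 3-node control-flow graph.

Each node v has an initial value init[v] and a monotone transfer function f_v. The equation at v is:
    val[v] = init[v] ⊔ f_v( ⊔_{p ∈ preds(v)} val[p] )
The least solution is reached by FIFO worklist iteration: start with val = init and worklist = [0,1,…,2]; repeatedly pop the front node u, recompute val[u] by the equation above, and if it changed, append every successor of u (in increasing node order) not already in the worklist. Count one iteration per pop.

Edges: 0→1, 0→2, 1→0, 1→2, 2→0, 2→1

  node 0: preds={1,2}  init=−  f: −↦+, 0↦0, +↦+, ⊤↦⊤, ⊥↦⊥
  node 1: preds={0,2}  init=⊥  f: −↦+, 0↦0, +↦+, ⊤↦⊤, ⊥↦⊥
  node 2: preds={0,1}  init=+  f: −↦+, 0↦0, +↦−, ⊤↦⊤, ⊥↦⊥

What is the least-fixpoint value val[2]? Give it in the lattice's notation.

Iteration log — 5 steps:
  step 1. node 0  ⊔preds=+  new=⊤  old=−  +wl: 
  step 2. node 1  ⊔preds=⊤  new=⊤  old=⊥  +wl: 0
  step 3. node 2  ⊔preds=⊤  new=⊤  old=+  +wl: 1
  step 4. node 0  ⊔preds=⊤  new=⊤  stable
  step 5. node 1  ⊔preds=⊤  new=⊤  stable

Least fixpoint reached:
  node 0: ⊤
  node 1: ⊤
  node 2: ⊤

⊤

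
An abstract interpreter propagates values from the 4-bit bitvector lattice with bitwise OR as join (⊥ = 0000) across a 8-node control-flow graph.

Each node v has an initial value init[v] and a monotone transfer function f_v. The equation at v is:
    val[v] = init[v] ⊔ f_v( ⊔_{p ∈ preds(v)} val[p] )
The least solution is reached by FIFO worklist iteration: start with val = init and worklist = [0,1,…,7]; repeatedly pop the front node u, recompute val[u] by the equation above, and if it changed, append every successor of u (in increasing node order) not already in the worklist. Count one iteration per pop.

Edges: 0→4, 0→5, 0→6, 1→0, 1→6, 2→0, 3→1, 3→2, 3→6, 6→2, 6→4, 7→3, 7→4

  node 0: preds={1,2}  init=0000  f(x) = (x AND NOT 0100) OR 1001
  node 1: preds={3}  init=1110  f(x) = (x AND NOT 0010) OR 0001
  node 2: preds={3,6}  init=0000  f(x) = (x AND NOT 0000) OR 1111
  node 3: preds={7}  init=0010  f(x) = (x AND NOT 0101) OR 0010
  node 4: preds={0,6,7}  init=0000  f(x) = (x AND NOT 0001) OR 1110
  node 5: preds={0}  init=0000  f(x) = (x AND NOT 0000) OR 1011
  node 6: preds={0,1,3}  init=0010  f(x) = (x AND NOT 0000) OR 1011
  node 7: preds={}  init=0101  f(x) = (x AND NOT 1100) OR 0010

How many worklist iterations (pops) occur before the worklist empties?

12

Trace (12 dequeues):
  [1] u=0 | in 1110 | out 1011 | prev 0000 | push {}
  [2] u=1 | in 0010 | out 1111 | prev 1110 | push {0}
  [3] u=2 | in 0010 | out 1111 | prev 0000 | push {}
  [4] u=3 | in 0101 | out 0010 | ==
  [5] u=4 | in 1111 | out 1110 | prev 0000 | push {}
  [6] u=5 | in 1011 | out 1011 | prev 0000 | push {}
  [7] u=6 | in 1111 | out 1111 | prev 0010 | push {2,4}
  [8] u=7 | in 0000 | out 0111 | prev 0101 | push {3}
  [9] u=0 | in 1111 | out 1011 | ==
  [10] u=2 | in 1111 | out 1111 | ==
  [11] u=4 | in 1111 | out 1110 | ==
  [12] u=3 | in 0111 | out 0010 | ==

Converged values:
  [0] 1011
  [1] 1111
  [2] 1111
  [3] 0010
  [4] 1110
  [5] 1011
  [6] 1111
  [7] 0111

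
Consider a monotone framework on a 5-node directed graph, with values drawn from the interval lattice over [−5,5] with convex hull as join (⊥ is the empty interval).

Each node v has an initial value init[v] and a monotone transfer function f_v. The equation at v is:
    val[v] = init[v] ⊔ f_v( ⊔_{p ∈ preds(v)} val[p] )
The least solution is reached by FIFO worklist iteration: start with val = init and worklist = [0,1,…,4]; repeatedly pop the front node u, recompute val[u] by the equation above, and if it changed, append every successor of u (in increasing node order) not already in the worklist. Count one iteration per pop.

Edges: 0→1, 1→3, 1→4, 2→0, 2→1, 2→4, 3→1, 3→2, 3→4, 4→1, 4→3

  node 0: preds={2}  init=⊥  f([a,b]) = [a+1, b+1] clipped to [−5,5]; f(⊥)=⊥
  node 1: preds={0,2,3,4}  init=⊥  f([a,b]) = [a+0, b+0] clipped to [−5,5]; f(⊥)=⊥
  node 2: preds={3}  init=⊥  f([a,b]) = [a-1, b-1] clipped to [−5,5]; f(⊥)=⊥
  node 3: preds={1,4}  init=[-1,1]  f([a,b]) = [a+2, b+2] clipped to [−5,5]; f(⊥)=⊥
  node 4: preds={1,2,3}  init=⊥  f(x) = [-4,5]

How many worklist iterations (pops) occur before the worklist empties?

Trace (16 dequeues):
  [1] u=0 | in ⊥ | out ⊥ | ==
  [2] u=1 | in [-1,1] | out [-1,1] | prev ⊥ | push {}
  [3] u=2 | in [-1,1] | out [-2,0] | prev ⊥ | push {0,1}
  [4] u=3 | in [-1,1] | out [-1,3] | prev [-1,1] | push {2}
  [5] u=4 | in [-2,3] | out [-4,5] | prev ⊥ | push {3}
  [6] u=0 | in [-2,0] | out [-1,1] | prev ⊥ | push {}
  [7] u=1 | in [-4,5] | out [-4,5] | prev [-1,1] | push {4}
  [8] u=2 | in [-1,3] | out [-2,2] | prev [-2,0] | push {0,1}
  [9] u=3 | in [-4,5] | out [-2,5] | prev [-1,3] | push {2}
  [10] u=4 | in [-4,5] | out [-4,5] | ==
  [11] u=0 | in [-2,2] | out [-1,3] | prev [-1,1] | push {}
  [12] u=1 | in [-4,5] | out [-4,5] | ==
  [13] u=2 | in [-2,5] | out [-3,4] | prev [-2,2] | push {0,1,4}
  [14] u=0 | in [-3,4] | out [-2,5] | prev [-1,3] | push {}
  [15] u=1 | in [-4,5] | out [-4,5] | ==
  [16] u=4 | in [-4,5] | out [-4,5] | ==

Converged values:
  [0] [-2,5]
  [1] [-4,5]
  [2] [-3,4]
  [3] [-2,5]
  [4] [-4,5]

16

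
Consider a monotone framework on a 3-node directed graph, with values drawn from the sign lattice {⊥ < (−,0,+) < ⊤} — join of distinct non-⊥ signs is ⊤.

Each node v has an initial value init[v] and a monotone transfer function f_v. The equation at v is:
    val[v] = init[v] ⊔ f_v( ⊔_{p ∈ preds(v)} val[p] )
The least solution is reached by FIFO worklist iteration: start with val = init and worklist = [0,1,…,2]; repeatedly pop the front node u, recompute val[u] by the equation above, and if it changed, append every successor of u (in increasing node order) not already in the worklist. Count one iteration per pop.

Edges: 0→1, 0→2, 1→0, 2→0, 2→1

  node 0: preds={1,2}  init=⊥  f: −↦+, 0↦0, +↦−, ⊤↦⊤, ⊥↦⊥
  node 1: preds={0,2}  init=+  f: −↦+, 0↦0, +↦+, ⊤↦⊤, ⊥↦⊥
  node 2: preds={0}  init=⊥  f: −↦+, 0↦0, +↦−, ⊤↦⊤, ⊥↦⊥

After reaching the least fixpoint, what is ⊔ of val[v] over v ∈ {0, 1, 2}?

Iteration log — 10 steps:
  step 1. node 0  ⊔preds=+  new=−  old=⊥  +wl: 
  step 2. node 1  ⊔preds=−  new=+  stable
  step 3. node 2  ⊔preds=−  new=+  old=⊥  +wl: 0,1
  step 4. node 0  ⊔preds=+  new=−  stable
  step 5. node 1  ⊔preds=⊤  new=⊤  old=+  +wl: 0
  step 6. node 0  ⊔preds=⊤  new=⊤  old=−  +wl: 1,2
  step 7. node 1  ⊔preds=⊤  new=⊤  stable
  step 8. node 2  ⊔preds=⊤  new=⊤  old=+  +wl: 0,1
  step 9. node 0  ⊔preds=⊤  new=⊤  stable
  step 10. node 1  ⊔preds=⊤  new=⊤  stable

Least fixpoint reached:
  node 0: ⊤
  node 1: ⊤
  node 2: ⊤

⊤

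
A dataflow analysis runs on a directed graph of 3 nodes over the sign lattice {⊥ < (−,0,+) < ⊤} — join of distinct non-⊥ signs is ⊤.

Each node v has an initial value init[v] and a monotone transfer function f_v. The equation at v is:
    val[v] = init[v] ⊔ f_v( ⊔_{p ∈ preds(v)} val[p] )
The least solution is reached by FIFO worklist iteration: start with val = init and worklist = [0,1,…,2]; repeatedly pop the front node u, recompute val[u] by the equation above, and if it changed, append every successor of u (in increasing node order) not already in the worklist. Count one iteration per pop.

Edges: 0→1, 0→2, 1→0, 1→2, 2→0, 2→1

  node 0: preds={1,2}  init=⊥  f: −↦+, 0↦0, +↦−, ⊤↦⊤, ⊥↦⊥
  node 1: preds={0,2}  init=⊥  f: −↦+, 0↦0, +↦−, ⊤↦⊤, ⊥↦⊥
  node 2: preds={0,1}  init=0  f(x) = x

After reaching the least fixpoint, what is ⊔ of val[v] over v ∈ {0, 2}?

Trace (4 dequeues):
  [1] u=0 | in 0 | out 0 | prev ⊥ | push {}
  [2] u=1 | in 0 | out 0 | prev ⊥ | push {0}
  [3] u=2 | in 0 | out 0 | ==
  [4] u=0 | in 0 | out 0 | ==

Converged values:
  [0] 0
  [1] 0
  [2] 0

0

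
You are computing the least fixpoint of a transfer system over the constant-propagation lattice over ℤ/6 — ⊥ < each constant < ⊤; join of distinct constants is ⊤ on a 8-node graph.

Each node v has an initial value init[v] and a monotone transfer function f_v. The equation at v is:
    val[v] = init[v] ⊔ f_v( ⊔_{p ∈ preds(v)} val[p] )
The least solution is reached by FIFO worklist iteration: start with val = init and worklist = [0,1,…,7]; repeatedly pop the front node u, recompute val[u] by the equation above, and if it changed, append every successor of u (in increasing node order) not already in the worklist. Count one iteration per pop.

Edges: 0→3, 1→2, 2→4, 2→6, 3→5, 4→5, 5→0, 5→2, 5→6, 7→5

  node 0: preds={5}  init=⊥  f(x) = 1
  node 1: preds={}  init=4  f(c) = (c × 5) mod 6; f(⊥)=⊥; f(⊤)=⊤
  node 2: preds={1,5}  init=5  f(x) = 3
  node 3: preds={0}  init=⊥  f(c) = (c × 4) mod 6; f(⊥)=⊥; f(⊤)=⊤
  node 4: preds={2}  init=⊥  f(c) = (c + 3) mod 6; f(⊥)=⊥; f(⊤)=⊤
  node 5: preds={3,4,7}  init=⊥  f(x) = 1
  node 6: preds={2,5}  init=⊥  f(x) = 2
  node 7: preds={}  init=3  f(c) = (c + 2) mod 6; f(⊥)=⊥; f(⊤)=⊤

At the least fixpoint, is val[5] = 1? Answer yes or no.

yes

Iteration log — 10 steps:
  step 1. node 0  ⊔preds=⊥  new=1  old=⊥  +wl: 
  step 2. node 1  ⊔preds=⊥  new=4  stable
  step 3. node 2  ⊔preds=4  new=⊤  old=5  +wl: 
  step 4. node 3  ⊔preds=1  new=4  old=⊥  +wl: 
  step 5. node 4  ⊔preds=⊤  new=⊤  old=⊥  +wl: 
  step 6. node 5  ⊔preds=⊤  new=1  old=⊥  +wl: 0,2
  step 7. node 6  ⊔preds=⊤  new=2  old=⊥  +wl: 
  step 8. node 7  ⊔preds=⊥  new=3  stable
  step 9. node 0  ⊔preds=1  new=1  stable
  step 10. node 2  ⊔preds=⊤  new=⊤  stable

Least fixpoint reached:
  node 0: 1
  node 1: 4
  node 2: ⊤
  node 3: 4
  node 4: ⊤
  node 5: 1
  node 6: 2
  node 7: 3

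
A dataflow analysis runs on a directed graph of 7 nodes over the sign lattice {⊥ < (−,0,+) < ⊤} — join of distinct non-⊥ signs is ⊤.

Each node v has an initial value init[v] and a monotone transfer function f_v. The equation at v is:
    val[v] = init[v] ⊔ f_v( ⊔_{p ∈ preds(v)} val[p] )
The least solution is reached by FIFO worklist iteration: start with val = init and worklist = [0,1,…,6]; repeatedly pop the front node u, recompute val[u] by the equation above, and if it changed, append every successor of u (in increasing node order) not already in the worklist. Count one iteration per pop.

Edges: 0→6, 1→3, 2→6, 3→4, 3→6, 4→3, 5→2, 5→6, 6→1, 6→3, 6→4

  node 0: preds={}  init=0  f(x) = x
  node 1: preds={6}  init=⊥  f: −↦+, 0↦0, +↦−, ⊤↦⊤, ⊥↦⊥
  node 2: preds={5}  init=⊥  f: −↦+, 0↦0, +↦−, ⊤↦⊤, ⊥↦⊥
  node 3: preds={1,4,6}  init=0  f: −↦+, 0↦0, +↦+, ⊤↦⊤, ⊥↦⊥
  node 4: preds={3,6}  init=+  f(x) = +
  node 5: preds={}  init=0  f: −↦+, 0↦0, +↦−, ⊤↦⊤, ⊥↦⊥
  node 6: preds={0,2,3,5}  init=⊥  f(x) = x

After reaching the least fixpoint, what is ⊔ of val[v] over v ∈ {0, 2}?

Worklist (10 pops):
  #1 pop 0: in=⊥ → 0 (no change)
  #2 pop 1: in=⊥ → ⊥ (no change)
  #3 pop 2: in=0 → 0 (was ⊥); enqueue []
  #4 pop 3: in=+ → ⊤ (was 0); enqueue []
  #5 pop 4: in=⊤ → + (no change)
  #6 pop 5: in=⊥ → 0 (no change)
  #7 pop 6: in=⊤ → ⊤ (was ⊥); enqueue [1,3,4]
  #8 pop 1: in=⊤ → ⊤ (was ⊥); enqueue []
  #9 pop 3: in=⊤ → ⊤ (no change)
  #10 pop 4: in=⊤ → + (no change)

Fixpoint:
  val[0] = 0
  val[1] = ⊤
  val[2] = 0
  val[3] = ⊤
  val[4] = +
  val[5] = 0
  val[6] = ⊤

0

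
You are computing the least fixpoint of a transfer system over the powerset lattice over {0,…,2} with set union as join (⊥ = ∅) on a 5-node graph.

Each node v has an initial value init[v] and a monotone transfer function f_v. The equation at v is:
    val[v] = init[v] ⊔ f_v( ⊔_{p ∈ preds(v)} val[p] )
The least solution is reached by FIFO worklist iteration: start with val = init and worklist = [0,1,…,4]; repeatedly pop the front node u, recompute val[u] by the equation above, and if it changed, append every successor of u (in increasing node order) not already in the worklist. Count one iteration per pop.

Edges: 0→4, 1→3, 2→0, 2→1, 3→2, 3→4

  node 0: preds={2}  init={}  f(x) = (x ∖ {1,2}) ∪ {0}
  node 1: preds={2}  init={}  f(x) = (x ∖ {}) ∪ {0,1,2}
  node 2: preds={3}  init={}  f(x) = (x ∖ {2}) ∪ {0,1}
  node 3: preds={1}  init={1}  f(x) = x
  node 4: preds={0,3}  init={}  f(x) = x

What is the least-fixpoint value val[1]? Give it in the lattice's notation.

Trace (8 dequeues):
  [1] u=0 | in {} | out {0} | prev {} | push {}
  [2] u=1 | in {} | out {0,1,2} | prev {} | push {}
  [3] u=2 | in {1} | out {0,1} | prev {} | push {0,1}
  [4] u=3 | in {0,1,2} | out {0,1,2} | prev {1} | push {2}
  [5] u=4 | in {0,1,2} | out {0,1,2} | prev {} | push {}
  [6] u=0 | in {0,1} | out {0} | ==
  [7] u=1 | in {0,1} | out {0,1,2} | ==
  [8] u=2 | in {0,1,2} | out {0,1} | ==

Converged values:
  [0] {0}
  [1] {0,1,2}
  [2] {0,1}
  [3] {0,1,2}
  [4] {0,1,2}

{0,1,2}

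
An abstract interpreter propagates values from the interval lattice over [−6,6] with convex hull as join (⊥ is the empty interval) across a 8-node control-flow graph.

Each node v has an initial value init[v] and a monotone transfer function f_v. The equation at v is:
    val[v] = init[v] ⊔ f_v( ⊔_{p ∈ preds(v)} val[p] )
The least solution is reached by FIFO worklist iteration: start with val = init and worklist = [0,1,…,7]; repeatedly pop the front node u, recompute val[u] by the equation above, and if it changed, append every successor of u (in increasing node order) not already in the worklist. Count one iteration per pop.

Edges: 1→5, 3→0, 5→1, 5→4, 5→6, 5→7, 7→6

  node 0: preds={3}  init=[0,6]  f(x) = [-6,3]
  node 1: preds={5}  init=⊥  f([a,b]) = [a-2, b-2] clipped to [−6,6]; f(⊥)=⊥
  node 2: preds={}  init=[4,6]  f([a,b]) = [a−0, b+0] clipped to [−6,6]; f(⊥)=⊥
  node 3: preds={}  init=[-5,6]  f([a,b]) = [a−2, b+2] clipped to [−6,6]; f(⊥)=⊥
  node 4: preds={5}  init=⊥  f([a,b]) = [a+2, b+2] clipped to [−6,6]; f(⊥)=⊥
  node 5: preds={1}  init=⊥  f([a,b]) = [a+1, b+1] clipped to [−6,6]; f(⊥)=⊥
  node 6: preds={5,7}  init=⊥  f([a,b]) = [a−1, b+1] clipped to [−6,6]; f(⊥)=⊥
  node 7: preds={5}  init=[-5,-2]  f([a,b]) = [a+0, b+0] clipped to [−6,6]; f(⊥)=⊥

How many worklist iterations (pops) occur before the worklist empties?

8

Trace (8 dequeues):
  [1] u=0 | in [-5,6] | out [-6,6] | prev [0,6] | push {}
  [2] u=1 | in ⊥ | out ⊥ | ==
  [3] u=2 | in ⊥ | out [4,6] | ==
  [4] u=3 | in ⊥ | out [-5,6] | ==
  [5] u=4 | in ⊥ | out ⊥ | ==
  [6] u=5 | in ⊥ | out ⊥ | ==
  [7] u=6 | in [-5,-2] | out [-6,-1] | prev ⊥ | push {}
  [8] u=7 | in ⊥ | out [-5,-2] | ==

Converged values:
  [0] [-6,6]
  [1] ⊥
  [2] [4,6]
  [3] [-5,6]
  [4] ⊥
  [5] ⊥
  [6] [-6,-1]
  [7] [-5,-2]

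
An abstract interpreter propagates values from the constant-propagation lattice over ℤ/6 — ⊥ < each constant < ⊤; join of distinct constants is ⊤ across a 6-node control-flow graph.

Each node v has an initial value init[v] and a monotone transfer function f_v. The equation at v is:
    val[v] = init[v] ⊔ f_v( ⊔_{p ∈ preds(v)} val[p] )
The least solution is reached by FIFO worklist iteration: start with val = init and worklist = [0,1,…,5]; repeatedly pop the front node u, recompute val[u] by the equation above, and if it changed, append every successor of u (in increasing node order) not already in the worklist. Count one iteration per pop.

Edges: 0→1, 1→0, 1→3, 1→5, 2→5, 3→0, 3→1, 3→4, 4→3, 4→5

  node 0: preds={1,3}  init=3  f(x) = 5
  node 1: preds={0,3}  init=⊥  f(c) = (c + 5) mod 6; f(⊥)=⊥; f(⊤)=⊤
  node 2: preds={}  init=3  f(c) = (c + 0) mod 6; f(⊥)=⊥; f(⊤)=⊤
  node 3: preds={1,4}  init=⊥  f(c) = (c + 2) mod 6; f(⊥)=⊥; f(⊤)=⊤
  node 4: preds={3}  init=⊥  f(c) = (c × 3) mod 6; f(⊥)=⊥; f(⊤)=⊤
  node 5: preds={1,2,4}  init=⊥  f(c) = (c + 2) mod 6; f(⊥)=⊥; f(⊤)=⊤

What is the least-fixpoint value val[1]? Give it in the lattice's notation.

Iteration log — 9 steps:
  step 1. node 0  ⊔preds=⊥  new=⊤  old=3  +wl: 
  step 2. node 1  ⊔preds=⊤  new=⊤  old=⊥  +wl: 0
  step 3. node 2  ⊔preds=⊥  new=3  stable
  step 4. node 3  ⊔preds=⊤  new=⊤  old=⊥  +wl: 1
  step 5. node 4  ⊔preds=⊤  new=⊤  old=⊥  +wl: 3
  step 6. node 5  ⊔preds=⊤  new=⊤  old=⊥  +wl: 
  step 7. node 0  ⊔preds=⊤  new=⊤  stable
  step 8. node 1  ⊔preds=⊤  new=⊤  stable
  step 9. node 3  ⊔preds=⊤  new=⊤  stable

Least fixpoint reached:
  node 0: ⊤
  node 1: ⊤
  node 2: 3
  node 3: ⊤
  node 4: ⊤
  node 5: ⊤

⊤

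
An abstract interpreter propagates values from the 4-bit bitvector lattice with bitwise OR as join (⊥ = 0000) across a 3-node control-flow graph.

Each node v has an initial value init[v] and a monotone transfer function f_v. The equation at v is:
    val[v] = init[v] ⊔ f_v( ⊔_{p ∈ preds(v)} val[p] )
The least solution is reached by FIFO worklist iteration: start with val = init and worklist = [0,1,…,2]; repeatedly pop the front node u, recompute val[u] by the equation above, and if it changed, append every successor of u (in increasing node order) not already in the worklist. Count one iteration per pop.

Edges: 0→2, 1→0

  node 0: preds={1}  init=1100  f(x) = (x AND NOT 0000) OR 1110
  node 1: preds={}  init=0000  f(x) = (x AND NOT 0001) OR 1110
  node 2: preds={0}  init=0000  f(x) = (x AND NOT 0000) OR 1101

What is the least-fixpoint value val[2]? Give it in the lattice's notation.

Iteration log — 4 steps:
  step 1. node 0  ⊔preds=0000  new=1110  old=1100  +wl: 
  step 2. node 1  ⊔preds=0000  new=1110  old=0000  +wl: 0
  step 3. node 2  ⊔preds=1110  new=1111  old=0000  +wl: 
  step 4. node 0  ⊔preds=1110  new=1110  stable

Least fixpoint reached:
  node 0: 1110
  node 1: 1110
  node 2: 1111

1111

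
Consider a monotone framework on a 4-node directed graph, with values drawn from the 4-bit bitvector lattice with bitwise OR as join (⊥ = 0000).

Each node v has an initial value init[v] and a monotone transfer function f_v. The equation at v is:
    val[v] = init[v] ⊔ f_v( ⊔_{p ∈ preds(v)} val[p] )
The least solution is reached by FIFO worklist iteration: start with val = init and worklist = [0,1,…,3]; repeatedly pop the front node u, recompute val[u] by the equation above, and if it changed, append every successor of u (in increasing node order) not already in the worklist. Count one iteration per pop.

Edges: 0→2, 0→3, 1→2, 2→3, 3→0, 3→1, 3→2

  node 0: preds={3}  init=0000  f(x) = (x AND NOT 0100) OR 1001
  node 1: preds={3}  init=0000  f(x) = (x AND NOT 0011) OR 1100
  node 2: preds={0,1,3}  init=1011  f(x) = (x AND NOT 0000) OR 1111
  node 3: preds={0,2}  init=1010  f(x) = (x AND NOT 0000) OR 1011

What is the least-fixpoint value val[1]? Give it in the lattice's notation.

1100

Worklist (7 pops):
  #1 pop 0: in=1010 → 1011 (was 0000); enqueue []
  #2 pop 1: in=1010 → 1100 (was 0000); enqueue []
  #3 pop 2: in=1111 → 1111 (was 1011); enqueue []
  #4 pop 3: in=1111 → 1111 (was 1010); enqueue [0,1,2]
  #5 pop 0: in=1111 → 1011 (no change)
  #6 pop 1: in=1111 → 1100 (no change)
  #7 pop 2: in=1111 → 1111 (no change)

Fixpoint:
  val[0] = 1011
  val[1] = 1100
  val[2] = 1111
  val[3] = 1111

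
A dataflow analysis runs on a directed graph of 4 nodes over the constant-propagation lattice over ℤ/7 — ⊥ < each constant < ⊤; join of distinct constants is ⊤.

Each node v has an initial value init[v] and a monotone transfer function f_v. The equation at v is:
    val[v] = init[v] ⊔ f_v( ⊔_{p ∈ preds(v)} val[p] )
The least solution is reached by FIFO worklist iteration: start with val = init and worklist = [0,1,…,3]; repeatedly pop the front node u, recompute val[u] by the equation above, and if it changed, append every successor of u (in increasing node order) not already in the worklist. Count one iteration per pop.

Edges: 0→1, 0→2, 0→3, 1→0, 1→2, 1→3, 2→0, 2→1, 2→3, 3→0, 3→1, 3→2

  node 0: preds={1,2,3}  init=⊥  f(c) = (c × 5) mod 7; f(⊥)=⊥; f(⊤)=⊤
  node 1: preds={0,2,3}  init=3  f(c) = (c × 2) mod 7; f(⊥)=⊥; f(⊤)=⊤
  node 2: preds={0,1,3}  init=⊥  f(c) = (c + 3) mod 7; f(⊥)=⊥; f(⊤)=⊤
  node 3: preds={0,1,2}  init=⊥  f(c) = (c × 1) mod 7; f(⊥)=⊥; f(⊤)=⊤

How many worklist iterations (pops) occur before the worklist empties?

Trace (8 dequeues):
  [1] u=0 | in 3 | out 1 | prev ⊥ | push {}
  [2] u=1 | in 1 | out ⊤ | prev 3 | push {0}
  [3] u=2 | in ⊤ | out ⊤ | prev ⊥ | push {1}
  [4] u=3 | in ⊤ | out ⊤ | prev ⊥ | push {2}
  [5] u=0 | in ⊤ | out ⊤ | prev 1 | push {3}
  [6] u=1 | in ⊤ | out ⊤ | ==
  [7] u=2 | in ⊤ | out ⊤ | ==
  [8] u=3 | in ⊤ | out ⊤ | ==

Converged values:
  [0] ⊤
  [1] ⊤
  [2] ⊤
  [3] ⊤

8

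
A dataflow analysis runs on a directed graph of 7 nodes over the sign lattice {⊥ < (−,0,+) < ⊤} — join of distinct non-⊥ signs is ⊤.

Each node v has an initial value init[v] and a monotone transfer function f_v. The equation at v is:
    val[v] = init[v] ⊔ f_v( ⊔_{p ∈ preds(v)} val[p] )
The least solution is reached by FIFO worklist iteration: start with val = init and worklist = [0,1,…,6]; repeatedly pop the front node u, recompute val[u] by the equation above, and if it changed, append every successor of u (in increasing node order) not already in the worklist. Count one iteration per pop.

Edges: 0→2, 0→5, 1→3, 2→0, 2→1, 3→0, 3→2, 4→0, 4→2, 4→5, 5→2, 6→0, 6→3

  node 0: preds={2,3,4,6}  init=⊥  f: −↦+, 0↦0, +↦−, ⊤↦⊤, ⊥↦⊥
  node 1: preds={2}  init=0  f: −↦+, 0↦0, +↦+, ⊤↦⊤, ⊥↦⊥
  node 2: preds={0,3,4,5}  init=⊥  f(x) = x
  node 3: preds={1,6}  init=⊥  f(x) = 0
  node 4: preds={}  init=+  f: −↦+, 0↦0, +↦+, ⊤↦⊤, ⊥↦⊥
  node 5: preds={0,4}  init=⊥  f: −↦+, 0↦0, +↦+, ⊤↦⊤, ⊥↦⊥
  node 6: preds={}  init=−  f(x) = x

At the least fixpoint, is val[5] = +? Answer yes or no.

Worklist (11 pops):
  #1 pop 0: in=⊤ → ⊤ (was ⊥); enqueue []
  #2 pop 1: in=⊥ → 0 (no change)
  #3 pop 2: in=⊤ → ⊤ (was ⊥); enqueue [0,1]
  #4 pop 3: in=⊤ → 0 (was ⊥); enqueue [2]
  #5 pop 4: in=⊥ → + (no change)
  #6 pop 5: in=⊤ → ⊤ (was ⊥); enqueue []
  #7 pop 6: in=⊥ → − (no change)
  #8 pop 0: in=⊤ → ⊤ (no change)
  #9 pop 1: in=⊤ → ⊤ (was 0); enqueue [3]
  #10 pop 2: in=⊤ → ⊤ (no change)
  #11 pop 3: in=⊤ → 0 (no change)

Fixpoint:
  val[0] = ⊤
  val[1] = ⊤
  val[2] = ⊤
  val[3] = 0
  val[4] = +
  val[5] = ⊤
  val[6] = −

no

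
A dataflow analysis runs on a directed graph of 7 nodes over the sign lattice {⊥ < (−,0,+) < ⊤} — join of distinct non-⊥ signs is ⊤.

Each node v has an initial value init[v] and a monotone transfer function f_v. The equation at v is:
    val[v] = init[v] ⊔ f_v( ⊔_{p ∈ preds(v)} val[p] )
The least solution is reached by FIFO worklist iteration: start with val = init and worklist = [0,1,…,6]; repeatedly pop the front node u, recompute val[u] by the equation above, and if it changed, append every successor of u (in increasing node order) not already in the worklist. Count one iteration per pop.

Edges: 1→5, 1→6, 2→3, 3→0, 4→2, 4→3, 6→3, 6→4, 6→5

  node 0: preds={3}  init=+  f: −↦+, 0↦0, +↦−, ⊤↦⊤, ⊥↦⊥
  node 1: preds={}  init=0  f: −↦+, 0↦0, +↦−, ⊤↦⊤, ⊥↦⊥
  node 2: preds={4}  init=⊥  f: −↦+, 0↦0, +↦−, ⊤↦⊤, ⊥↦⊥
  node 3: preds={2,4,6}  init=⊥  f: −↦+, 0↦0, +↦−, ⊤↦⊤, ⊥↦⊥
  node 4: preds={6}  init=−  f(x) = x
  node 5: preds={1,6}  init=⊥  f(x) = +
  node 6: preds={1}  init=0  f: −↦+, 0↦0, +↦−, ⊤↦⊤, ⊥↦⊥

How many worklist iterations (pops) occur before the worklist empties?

10

Trace (10 dequeues):
  [1] u=0 | in ⊥ | out + | ==
  [2] u=1 | in ⊥ | out 0 | ==
  [3] u=2 | in − | out + | prev ⊥ | push {}
  [4] u=3 | in ⊤ | out ⊤ | prev ⊥ | push {0}
  [5] u=4 | in 0 | out ⊤ | prev − | push {2,3}
  [6] u=5 | in 0 | out + | prev ⊥ | push {}
  [7] u=6 | in 0 | out 0 | ==
  [8] u=0 | in ⊤ | out ⊤ | prev + | push {}
  [9] u=2 | in ⊤ | out ⊤ | prev + | push {}
  [10] u=3 | in ⊤ | out ⊤ | ==

Converged values:
  [0] ⊤
  [1] 0
  [2] ⊤
  [3] ⊤
  [4] ⊤
  [5] +
  [6] 0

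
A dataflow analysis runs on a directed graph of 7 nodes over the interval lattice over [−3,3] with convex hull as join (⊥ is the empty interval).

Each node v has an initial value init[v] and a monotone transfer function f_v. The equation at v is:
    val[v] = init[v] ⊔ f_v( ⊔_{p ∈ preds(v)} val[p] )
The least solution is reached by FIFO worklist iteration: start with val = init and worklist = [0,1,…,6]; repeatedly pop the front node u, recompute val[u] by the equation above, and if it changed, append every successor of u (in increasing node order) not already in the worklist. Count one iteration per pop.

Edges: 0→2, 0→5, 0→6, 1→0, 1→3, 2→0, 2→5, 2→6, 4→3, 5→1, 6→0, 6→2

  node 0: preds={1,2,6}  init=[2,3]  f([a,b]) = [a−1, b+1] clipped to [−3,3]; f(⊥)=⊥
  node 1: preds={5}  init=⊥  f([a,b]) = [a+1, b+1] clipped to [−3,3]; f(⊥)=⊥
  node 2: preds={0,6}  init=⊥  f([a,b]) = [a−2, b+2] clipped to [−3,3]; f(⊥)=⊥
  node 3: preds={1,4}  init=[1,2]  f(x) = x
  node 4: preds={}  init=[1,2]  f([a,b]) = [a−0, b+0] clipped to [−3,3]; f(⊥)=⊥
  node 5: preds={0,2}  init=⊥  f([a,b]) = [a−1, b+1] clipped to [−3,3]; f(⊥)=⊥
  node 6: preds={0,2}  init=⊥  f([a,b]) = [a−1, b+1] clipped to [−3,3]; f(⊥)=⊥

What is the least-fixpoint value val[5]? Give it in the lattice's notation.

Worklist (20 pops):
  #1 pop 0: in=⊥ → [2,3] (no change)
  #2 pop 1: in=⊥ → ⊥ (no change)
  #3 pop 2: in=[2,3] → [0,3] (was ⊥); enqueue [0]
  #4 pop 3: in=[1,2] → [1,2] (no change)
  #5 pop 4: in=⊥ → [1,2] (no change)
  #6 pop 5: in=[0,3] → [-1,3] (was ⊥); enqueue [1]
  #7 pop 6: in=[0,3] → [-1,3] (was ⊥); enqueue [2]
  #8 pop 0: in=[-1,3] → [-2,3] (was [2,3]); enqueue [5,6]
  #9 pop 1: in=[-1,3] → [0,3] (was ⊥); enqueue [0,3]
  #10 pop 2: in=[-2,3] → [-3,3] (was [0,3]); enqueue []
  #11 pop 5: in=[-3,3] → [-3,3] (was [-1,3]); enqueue [1]
  #12 pop 6: in=[-3,3] → [-3,3] (was [-1,3]); enqueue [2]
  #13 pop 0: in=[-3,3] → [-3,3] (was [-2,3]); enqueue [5,6]
  #14 pop 3: in=[0,3] → [0,3] (was [1,2]); enqueue []
  #15 pop 1: in=[-3,3] → [-2,3] (was [0,3]); enqueue [0,3]
  #16 pop 2: in=[-3,3] → [-3,3] (no change)
  #17 pop 5: in=[-3,3] → [-3,3] (no change)
  #18 pop 6: in=[-3,3] → [-3,3] (no change)
  #19 pop 0: in=[-3,3] → [-3,3] (no change)
  #20 pop 3: in=[-2,3] → [-2,3] (was [0,3]); enqueue []

Fixpoint:
  val[0] = [-3,3]
  val[1] = [-2,3]
  val[2] = [-3,3]
  val[3] = [-2,3]
  val[4] = [1,2]
  val[5] = [-3,3]
  val[6] = [-3,3]

[-3,3]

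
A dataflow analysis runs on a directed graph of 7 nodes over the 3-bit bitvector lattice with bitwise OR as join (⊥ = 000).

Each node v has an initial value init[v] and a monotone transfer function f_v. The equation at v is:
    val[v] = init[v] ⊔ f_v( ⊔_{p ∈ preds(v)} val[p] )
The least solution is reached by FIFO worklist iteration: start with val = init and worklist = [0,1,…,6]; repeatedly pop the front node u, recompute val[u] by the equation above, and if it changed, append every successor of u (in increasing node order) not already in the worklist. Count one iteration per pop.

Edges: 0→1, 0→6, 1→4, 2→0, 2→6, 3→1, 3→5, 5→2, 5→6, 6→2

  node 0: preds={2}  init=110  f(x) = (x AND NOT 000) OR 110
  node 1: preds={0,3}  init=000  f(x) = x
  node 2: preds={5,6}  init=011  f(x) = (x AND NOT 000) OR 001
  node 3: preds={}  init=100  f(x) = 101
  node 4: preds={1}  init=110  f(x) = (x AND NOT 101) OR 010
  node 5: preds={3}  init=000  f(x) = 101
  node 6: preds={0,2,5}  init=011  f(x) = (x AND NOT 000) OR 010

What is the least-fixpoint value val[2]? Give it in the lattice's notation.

Worklist (11 pops):
  #1 pop 0: in=011 → 111 (was 110); enqueue []
  #2 pop 1: in=111 → 111 (was 000); enqueue []
  #3 pop 2: in=011 → 011 (no change)
  #4 pop 3: in=000 → 101 (was 100); enqueue [1]
  #5 pop 4: in=111 → 110 (no change)
  #6 pop 5: in=101 → 101 (was 000); enqueue [2]
  #7 pop 6: in=111 → 111 (was 011); enqueue []
  #8 pop 1: in=111 → 111 (no change)
  #9 pop 2: in=111 → 111 (was 011); enqueue [0,6]
  #10 pop 0: in=111 → 111 (no change)
  #11 pop 6: in=111 → 111 (no change)

Fixpoint:
  val[0] = 111
  val[1] = 111
  val[2] = 111
  val[3] = 101
  val[4] = 110
  val[5] = 101
  val[6] = 111

111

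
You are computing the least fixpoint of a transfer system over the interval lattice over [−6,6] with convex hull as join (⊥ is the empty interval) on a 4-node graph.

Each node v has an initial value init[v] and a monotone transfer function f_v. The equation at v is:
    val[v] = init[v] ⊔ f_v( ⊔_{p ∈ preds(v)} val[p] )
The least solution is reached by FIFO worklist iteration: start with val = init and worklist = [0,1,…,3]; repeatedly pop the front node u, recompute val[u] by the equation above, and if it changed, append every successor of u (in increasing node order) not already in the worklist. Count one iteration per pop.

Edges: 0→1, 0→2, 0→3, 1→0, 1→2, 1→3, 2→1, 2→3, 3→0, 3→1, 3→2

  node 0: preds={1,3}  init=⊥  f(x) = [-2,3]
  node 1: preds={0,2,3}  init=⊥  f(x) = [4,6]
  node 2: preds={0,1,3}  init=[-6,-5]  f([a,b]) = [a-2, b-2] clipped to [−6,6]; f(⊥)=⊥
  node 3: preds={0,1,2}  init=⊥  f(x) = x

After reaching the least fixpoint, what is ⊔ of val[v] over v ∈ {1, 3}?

Worklist (7 pops):
  #1 pop 0: in=⊥ → [-2,3] (was ⊥); enqueue []
  #2 pop 1: in=[-6,3] → [4,6] (was ⊥); enqueue [0]
  #3 pop 2: in=[-2,6] → [-6,4] (was [-6,-5]); enqueue [1]
  #4 pop 3: in=[-6,6] → [-6,6] (was ⊥); enqueue [2]
  #5 pop 0: in=[-6,6] → [-2,3] (no change)
  #6 pop 1: in=[-6,6] → [4,6] (no change)
  #7 pop 2: in=[-6,6] → [-6,4] (no change)

Fixpoint:
  val[0] = [-2,3]
  val[1] = [4,6]
  val[2] = [-6,4]
  val[3] = [-6,6]

[-6,6]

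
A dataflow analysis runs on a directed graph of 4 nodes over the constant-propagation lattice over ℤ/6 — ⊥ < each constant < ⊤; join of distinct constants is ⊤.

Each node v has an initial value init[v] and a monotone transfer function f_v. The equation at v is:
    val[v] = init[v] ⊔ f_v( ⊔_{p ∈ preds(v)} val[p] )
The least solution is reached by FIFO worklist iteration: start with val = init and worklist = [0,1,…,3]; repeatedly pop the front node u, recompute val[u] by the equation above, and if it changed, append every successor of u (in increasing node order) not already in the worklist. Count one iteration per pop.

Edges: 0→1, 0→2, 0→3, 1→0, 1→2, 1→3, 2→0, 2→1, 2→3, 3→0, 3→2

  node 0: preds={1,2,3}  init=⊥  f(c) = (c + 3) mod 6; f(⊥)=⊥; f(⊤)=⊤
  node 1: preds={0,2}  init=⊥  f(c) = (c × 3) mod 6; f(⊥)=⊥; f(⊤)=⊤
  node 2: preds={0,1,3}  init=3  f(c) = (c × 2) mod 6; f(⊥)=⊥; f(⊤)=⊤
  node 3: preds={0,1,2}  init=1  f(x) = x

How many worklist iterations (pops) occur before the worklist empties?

Iteration log — 7 steps:
  step 1. node 0  ⊔preds=⊤  new=⊤  old=⊥  +wl: 
  step 2. node 1  ⊔preds=⊤  new=⊤  old=⊥  +wl: 0
  step 3. node 2  ⊔preds=⊤  new=⊤  old=3  +wl: 1
  step 4. node 3  ⊔preds=⊤  new=⊤  old=1  +wl: 2
  step 5. node 0  ⊔preds=⊤  new=⊤  stable
  step 6. node 1  ⊔preds=⊤  new=⊤  stable
  step 7. node 2  ⊔preds=⊤  new=⊤  stable

Least fixpoint reached:
  node 0: ⊤
  node 1: ⊤
  node 2: ⊤
  node 3: ⊤

7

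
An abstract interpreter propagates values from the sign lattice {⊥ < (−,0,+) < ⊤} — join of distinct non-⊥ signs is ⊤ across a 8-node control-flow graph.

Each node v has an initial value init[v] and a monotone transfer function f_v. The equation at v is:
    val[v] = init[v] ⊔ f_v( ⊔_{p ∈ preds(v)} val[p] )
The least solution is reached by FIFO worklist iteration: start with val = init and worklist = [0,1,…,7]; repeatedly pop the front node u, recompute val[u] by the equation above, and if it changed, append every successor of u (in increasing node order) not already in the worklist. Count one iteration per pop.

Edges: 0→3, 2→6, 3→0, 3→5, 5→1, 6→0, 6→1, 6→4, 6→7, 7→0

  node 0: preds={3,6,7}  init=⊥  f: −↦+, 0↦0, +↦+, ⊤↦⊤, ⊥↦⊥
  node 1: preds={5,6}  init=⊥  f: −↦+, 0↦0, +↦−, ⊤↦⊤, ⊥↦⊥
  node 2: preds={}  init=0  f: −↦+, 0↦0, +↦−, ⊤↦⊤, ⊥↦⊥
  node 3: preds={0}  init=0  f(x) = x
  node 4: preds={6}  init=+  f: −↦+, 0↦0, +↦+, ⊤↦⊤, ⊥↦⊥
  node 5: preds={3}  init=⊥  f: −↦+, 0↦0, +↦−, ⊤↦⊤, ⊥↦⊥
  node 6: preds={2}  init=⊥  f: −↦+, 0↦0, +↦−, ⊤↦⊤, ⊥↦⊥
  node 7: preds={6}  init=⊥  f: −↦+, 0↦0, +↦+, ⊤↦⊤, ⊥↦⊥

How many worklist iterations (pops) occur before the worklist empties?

Trace (11 dequeues):
  [1] u=0 | in 0 | out 0 | prev ⊥ | push {}
  [2] u=1 | in ⊥ | out ⊥ | ==
  [3] u=2 | in ⊥ | out 0 | ==
  [4] u=3 | in 0 | out 0 | ==
  [5] u=4 | in ⊥ | out + | ==
  [6] u=5 | in 0 | out 0 | prev ⊥ | push {1}
  [7] u=6 | in 0 | out 0 | prev ⊥ | push {0,4}
  [8] u=7 | in 0 | out 0 | prev ⊥ | push {}
  [9] u=1 | in 0 | out 0 | prev ⊥ | push {}
  [10] u=0 | in 0 | out 0 | ==
  [11] u=4 | in 0 | out ⊤ | prev + | push {}

Converged values:
  [0] 0
  [1] 0
  [2] 0
  [3] 0
  [4] ⊤
  [5] 0
  [6] 0
  [7] 0

11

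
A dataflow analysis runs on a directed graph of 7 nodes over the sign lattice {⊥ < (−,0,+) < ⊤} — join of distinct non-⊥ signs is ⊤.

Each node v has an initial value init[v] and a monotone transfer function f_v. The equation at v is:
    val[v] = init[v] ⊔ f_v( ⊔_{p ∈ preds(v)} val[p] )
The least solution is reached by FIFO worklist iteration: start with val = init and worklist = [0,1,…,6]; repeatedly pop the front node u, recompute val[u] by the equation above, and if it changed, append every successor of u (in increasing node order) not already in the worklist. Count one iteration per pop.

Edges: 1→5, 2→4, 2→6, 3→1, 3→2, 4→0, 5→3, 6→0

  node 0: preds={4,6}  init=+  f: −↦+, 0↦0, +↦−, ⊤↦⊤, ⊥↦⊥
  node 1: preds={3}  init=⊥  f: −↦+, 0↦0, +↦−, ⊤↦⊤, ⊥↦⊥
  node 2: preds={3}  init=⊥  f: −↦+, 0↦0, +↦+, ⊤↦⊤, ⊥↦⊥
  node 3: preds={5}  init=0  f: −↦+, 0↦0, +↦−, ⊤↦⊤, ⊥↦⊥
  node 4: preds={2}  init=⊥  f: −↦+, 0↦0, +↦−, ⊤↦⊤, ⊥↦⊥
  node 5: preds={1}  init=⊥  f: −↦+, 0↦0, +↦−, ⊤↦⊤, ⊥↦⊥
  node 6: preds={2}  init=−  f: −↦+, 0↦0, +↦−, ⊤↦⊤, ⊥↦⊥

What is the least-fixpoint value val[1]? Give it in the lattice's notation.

0

Worklist (9 pops):
  #1 pop 0: in=− → + (no change)
  #2 pop 1: in=0 → 0 (was ⊥); enqueue []
  #3 pop 2: in=0 → 0 (was ⊥); enqueue []
  #4 pop 3: in=⊥ → 0 (no change)
  #5 pop 4: in=0 → 0 (was ⊥); enqueue [0]
  #6 pop 5: in=0 → 0 (was ⊥); enqueue [3]
  #7 pop 6: in=0 → ⊤ (was −); enqueue []
  #8 pop 0: in=⊤ → ⊤ (was +); enqueue []
  #9 pop 3: in=0 → 0 (no change)

Fixpoint:
  val[0] = ⊤
  val[1] = 0
  val[2] = 0
  val[3] = 0
  val[4] = 0
  val[5] = 0
  val[6] = ⊤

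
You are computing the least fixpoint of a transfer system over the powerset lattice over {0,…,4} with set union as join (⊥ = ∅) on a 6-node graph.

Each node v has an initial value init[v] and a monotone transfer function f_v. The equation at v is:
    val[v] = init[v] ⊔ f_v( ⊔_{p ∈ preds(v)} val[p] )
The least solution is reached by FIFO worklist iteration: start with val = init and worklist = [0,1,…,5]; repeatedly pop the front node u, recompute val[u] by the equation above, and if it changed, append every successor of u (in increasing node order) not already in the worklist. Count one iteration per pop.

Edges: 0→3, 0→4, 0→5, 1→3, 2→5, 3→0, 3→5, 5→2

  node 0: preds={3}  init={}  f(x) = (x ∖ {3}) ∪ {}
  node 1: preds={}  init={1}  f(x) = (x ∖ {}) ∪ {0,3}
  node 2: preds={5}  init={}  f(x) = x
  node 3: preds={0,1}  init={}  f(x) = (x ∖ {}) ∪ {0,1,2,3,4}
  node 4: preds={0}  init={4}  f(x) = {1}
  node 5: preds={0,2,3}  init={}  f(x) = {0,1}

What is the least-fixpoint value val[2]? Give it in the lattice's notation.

{0,1}

Iteration log — 11 steps:
  step 1. node 0  ⊔preds={}  new={}  stable
  step 2. node 1  ⊔preds={}  new={0,1,3}  old={1}  +wl: 
  step 3. node 2  ⊔preds={}  new={}  stable
  step 4. node 3  ⊔preds={0,1,3}  new={0,1,2,3,4}  old={}  +wl: 0
  step 5. node 4  ⊔preds={}  new={1,4}  old={4}  +wl: 
  step 6. node 5  ⊔preds={0,1,2,3,4}  new={0,1}  old={}  +wl: 2
  step 7. node 0  ⊔preds={0,1,2,3,4}  new={0,1,2,4}  old={}  +wl: 3,4,5
  step 8. node 2  ⊔preds={0,1}  new={0,1}  old={}  +wl: 
  step 9. node 3  ⊔preds={0,1,2,3,4}  new={0,1,2,3,4}  stable
  step 10. node 4  ⊔preds={0,1,2,4}  new={1,4}  stable
  step 11. node 5  ⊔preds={0,1,2,3,4}  new={0,1}  stable

Least fixpoint reached:
  node 0: {0,1,2,4}
  node 1: {0,1,3}
  node 2: {0,1}
  node 3: {0,1,2,3,4}
  node 4: {1,4}
  node 5: {0,1}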